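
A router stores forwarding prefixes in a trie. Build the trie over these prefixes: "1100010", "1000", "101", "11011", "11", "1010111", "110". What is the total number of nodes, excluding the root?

Count nodes per top-level branch (shared prefixes stored once):
  '1'-branch (1000, 101, 1010111, 11, 110, 1100010, 11011): 17 nodes
Sum: 17

17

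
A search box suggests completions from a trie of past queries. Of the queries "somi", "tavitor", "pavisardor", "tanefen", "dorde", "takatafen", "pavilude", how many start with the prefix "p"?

2

Filter for entries beginning with "p":
Words under "p": pavilude, pavisardor
Count: 2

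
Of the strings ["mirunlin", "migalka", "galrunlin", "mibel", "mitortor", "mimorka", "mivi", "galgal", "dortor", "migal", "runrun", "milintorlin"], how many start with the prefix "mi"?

8

Walk to "mi"; the words in its subtree are exactly those with that prefix.
Words under "mi": mibel, migal, migalka, milintorlin, mimorka, mirunlin, mitortor, mivi
Count: 8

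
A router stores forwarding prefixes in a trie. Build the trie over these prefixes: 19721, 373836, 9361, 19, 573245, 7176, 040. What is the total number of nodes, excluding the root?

Trie structure (* marks end of a word):
(root)
├─ 0
│  └─ 4
│     └─ 0 *
├─ 1
│  └─ 9 *
│     └─ 7
│        └─ 2
│           └─ 1 *
├─ 3
│  └─ 7
│     └─ 3
│        └─ 8
│           └─ 3
│              └─ 6 *
├─ 5
│  └─ 7
│     └─ 3
│        └─ 2
│           └─ 4
│              └─ 5 *
├─ 7
│  └─ 1
│     └─ 7
│        └─ 6 *
└─ 9
   └─ 3
      └─ 6
         └─ 1 *
Counting every labelled node above: 28.

28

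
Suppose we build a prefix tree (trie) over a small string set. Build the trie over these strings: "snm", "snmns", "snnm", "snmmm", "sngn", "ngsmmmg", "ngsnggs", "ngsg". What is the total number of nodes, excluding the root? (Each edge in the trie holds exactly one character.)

23

Trie structure (* marks end of a word):
(root)
├─ n
│  └─ g
│     └─ s
│        ├─ g *
│        ├─ m
│        │  └─ m
│        │     └─ m
│        │        └─ g *
│        └─ n
│           └─ g
│              └─ g
│                 └─ s *
└─ s
   └─ n
      ├─ g
      │  └─ n *
      ├─ m *
      │  ├─ m
      │  │  └─ m *
      │  └─ n
      │     └─ s *
      └─ n
         └─ m *
Counting every labelled node above: 23.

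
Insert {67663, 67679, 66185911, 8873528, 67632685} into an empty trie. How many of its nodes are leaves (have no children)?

Leaves are exactly the stored words that no other stored word extends.
Those words: "66185911", "67632685", "67663", "67679", "8873528"
Leaf count: 5

5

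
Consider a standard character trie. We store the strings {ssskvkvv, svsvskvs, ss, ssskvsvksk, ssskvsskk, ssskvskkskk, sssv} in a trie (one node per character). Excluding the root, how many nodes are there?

29

Trace insertions, counting only characters that open a new branch:
  "ssskvkvv" → 8 new (s, s, s, k, v, k, v, v)
  "svsvskvs" → prefix "s" already present; 7 new (v, s, v, s, k, v, s)
  "ss" → prefix "ss" already present; 0 new (none)
  "ssskvsvksk" → prefix "ssskv" already present; 5 new (s, v, k, s, k)
  "ssskvsskk" → prefix "ssskvs" already present; 3 new (s, k, k)
  "ssskvskkskk" → prefix "ssskvs" already present; 5 new (k, k, s, k, k)
  "sssv" → prefix "sss" already present; 1 new (v)
Total nodes = 8 + 7 + 0 + 5 + 3 + 5 + 1 = 29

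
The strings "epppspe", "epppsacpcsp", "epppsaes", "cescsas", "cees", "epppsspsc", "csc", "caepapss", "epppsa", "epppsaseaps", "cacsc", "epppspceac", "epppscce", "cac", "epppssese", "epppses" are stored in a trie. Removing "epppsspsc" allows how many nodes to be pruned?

3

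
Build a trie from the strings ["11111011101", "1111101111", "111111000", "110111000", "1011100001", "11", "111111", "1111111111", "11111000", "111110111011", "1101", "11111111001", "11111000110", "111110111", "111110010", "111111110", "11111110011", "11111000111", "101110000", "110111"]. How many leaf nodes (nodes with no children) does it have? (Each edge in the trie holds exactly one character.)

Leaves are exactly the stored words that no other stored word extends.
Those words: "1011100001", "110111000", "11111000110", "11111000111", "111110010", "111110111011", "1111101111", "111111000", "11111110011", "11111111001", "1111111111"
Leaf count: 11

11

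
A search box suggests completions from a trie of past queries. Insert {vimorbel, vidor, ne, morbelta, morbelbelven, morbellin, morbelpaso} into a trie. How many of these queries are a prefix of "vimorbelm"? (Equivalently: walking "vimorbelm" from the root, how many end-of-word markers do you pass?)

1

Traverse "vimorbelm" character by character; count nodes along the way that are marked as word ends.
Prefixes of the query that are stored words: "vimorbel"
Count: 1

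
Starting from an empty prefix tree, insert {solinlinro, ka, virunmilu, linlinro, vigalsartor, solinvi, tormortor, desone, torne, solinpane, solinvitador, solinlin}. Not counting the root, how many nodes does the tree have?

66

Count nodes per top-level branch (shared prefixes stored once):
  'd'-branch (desone): 6 nodes
  'k'-branch (ka): 2 nodes
  'l'-branch (linlinro): 8 nodes
  's'-branch (solinlin, solinlinro, solinpane, solinvi, solinvitador): 21 nodes
  't'-branch (tormortor, torne): 11 nodes
  'v'-branch (vigalsartor, virunmilu): 18 nodes
Sum: 66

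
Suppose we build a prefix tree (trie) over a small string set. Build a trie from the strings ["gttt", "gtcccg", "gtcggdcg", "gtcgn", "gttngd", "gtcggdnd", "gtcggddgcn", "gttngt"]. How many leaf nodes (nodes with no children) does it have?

8

A leaf is a node with no children — equivalently, the end of a word that is not a proper prefix of any other stored word.
Those words: "gtcccg", "gtcggdcg", "gtcggddgcn", "gtcggdnd", "gtcgn", "gttngd", "gttngt", "gttt"
Leaf count: 8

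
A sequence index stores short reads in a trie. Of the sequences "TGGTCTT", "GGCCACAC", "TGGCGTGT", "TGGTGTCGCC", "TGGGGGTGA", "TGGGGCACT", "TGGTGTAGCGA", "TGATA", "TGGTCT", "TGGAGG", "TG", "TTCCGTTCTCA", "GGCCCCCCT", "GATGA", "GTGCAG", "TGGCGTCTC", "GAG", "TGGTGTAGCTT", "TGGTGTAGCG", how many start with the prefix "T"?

14

Walk to "T"; the words in its subtree are exactly those with that prefix.
Words under "T": TG, TGATA, TGGAGG, TGGCGTCTC, TGGCGTGT, TGGGGCACT, TGGGGGTGA, TGGTCT, TGGTCTT, TGGTGTAGCG, TGGTGTAGCGA, TGGTGTAGCTT, TGGTGTCGCC, TTCCGTTCTCA
Count: 14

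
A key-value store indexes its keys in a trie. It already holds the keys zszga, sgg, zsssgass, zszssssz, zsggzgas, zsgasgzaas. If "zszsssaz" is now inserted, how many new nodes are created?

Walking "zszsssaz" from the root, the first 6 characters ("zszsss") follow existing edges; "a" is the first miss.
Each of the 2 remaining characters creates one node.

2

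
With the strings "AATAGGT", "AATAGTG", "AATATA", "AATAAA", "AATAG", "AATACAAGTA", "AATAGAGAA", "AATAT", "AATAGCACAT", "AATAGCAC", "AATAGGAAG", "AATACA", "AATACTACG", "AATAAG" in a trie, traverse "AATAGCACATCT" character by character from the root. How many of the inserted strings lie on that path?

Walk "AATAGCACATCT" from the root; an end-of-word marker is hit whenever a stored word is a prefix of "AATAGCACATCT".
Prefixes of the query that are stored words: "AATAG", "AATAGCAC", "AATAGCACAT"
Count: 3

3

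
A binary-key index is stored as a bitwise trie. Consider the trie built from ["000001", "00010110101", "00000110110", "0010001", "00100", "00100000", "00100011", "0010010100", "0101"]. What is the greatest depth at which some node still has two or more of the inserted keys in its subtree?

7

Look for the deepest trie node that still has at least two words in its subtree.
"0010001" and "00100011" agree on "0010001" (7 characters) before diverging; nothing deeper is shared.
Longest shared-prefix length: 7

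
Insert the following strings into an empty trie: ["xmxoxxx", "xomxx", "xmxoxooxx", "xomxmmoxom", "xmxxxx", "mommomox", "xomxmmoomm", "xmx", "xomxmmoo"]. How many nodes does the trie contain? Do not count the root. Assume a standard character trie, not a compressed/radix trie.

35

Insert word by word; a character creates a node only if that edge doesn't already exist:
  "xmxoxxx" → 7 new (x, m, x, o, x, x, x)
  "xomxx" → prefix "x" already present; 4 new (o, m, x, x)
  "xmxoxooxx" → prefix "xmxox" already present; 4 new (o, o, x, x)
  "xomxmmoxom" → prefix "xomx" already present; 6 new (m, m, o, x, o, m)
  "xmxxxx" → prefix "xmx" already present; 3 new (x, x, x)
  "mommomox" → 8 new (m, o, m, m, o, m, o, x)
  "xomxmmoomm" → prefix "xomxmmo" already present; 3 new (o, m, m)
  "xmx" → prefix "xmx" already present; 0 new (none)
  "xomxmmoo" → prefix "xomxmmoo" already present; 0 new (none)
Total nodes = 7 + 4 + 4 + 6 + 3 + 8 + 3 + 0 + 0 = 35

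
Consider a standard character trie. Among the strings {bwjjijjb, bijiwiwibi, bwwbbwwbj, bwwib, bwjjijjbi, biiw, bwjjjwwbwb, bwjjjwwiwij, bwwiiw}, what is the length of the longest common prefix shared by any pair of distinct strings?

Look for the deepest trie node that still has at least two words in its subtree.
"bwjjijjb" and "bwjjijjbi" agree on "bwjjijjb" (8 characters) before diverging; nothing deeper is shared.
Longest shared-prefix length: 8

8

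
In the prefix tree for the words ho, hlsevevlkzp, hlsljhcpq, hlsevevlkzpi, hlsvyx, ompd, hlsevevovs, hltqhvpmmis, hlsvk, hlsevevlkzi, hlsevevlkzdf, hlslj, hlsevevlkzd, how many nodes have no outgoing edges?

10

A leaf is a node with no children — equivalently, the end of a word that is not a proper prefix of any other stored word.
Those words: "hlsevevlkzdf", "hlsevevlkzi", "hlsevevlkzpi", "hlsevevovs", "hlsljhcpq", "hlsvk", "hlsvyx", "hltqhvpmmis", "ho", "ompd"
Leaf count: 10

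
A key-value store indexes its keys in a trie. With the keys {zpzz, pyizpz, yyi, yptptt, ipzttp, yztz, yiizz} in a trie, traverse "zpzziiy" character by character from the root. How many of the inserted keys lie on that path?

Walk "zpzziiy" from the root; an end-of-word marker is hit whenever a stored word is a prefix of "zpzziiy".
Prefixes of the query that are stored words: "zpzz"
Count: 1

1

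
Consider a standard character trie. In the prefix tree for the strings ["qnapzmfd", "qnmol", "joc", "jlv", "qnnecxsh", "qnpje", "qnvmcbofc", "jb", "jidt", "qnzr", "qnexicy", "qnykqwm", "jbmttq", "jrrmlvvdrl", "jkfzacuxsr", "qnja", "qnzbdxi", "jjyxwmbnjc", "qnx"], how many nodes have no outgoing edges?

18

Leaves are exactly the stored words that no other stored word extends.
Those words: "jbmttq", "jidt", "jjyxwmbnjc", "jkfzacuxsr", "jlv", "joc", "jrrmlvvdrl", "qnapzmfd", "qnexicy", "qnja", "qnmol", "qnnecxsh", "qnpje", "qnvmcbofc", "qnx", "qnykqwm", "qnzbdxi", "qnzr"
Leaf count: 18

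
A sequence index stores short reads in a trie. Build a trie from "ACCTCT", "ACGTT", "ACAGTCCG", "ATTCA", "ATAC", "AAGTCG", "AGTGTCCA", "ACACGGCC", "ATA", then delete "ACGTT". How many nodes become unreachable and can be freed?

3

Walk "ACGTT" from the leaf back toward the root, removing each node that no remaining word uses.
The suffix "GTT" (3 nodes) is used only by "ACGTT"; the node for "AC" still has the child "C", so pruning stops there.
Nodes removed: 3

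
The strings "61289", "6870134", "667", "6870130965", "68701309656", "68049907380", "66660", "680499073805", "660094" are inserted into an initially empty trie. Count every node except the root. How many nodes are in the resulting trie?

35

Count nodes per top-level branch (shared prefixes stored once):
  '6'-branch (61289, 660094, 66660, 667, 68049907380, 680499073805, 6870130965, 68701309656, 6870134): 35 nodes
Sum: 35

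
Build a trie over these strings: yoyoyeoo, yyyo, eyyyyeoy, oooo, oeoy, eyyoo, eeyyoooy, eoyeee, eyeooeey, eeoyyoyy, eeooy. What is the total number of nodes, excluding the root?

54

Insert word by word; a character creates a node only if that edge doesn't already exist:
  "yoyoyeoo" → 8 new (y, o, y, o, y, e, o, o)
  "yyyo" → prefix "y" already present; 3 new (y, y, o)
  "eyyyyeoy" → 8 new (e, y, y, y, y, e, o, y)
  "oooo" → 4 new (o, o, o, o)
  "oeoy" → prefix "o" already present; 3 new (e, o, y)
  "eyyoo" → prefix "eyy" already present; 2 new (o, o)
  "eeyyoooy" → prefix "e" already present; 7 new (e, y, y, o, o, o, y)
  "eoyeee" → prefix "e" already present; 5 new (o, y, e, e, e)
  "eyeooeey" → prefix "ey" already present; 6 new (e, o, o, e, e, y)
  "eeoyyoyy" → prefix "ee" already present; 6 new (o, y, y, o, y, y)
  "eeooy" → prefix "eeo" already present; 2 new (o, y)
Total nodes = 8 + 3 + 8 + 4 + 3 + 2 + 7 + 5 + 6 + 6 + 2 = 54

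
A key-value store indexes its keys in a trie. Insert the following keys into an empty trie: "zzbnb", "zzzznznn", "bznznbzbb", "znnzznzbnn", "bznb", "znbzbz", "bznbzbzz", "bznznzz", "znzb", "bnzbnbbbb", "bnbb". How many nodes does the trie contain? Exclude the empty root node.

52

For each word, the new-node count is its length minus the longest prefix already in the trie:
  "zzbnb" → 5 new (z, z, b, n, b)
  "zzzznznn" → prefix "zz" already present; 6 new (z, z, n, z, n, n)
  "bznznbzbb" → 9 new (b, z, n, z, n, b, z, b, b)
  "znnzznzbnn" → prefix "z" already present; 9 new (n, n, z, z, n, z, b, n, n)
  "bznb" → prefix "bzn" already present; 1 new (b)
  "znbzbz" → prefix "zn" already present; 4 new (b, z, b, z)
  "bznbzbzz" → prefix "bznb" already present; 4 new (z, b, z, z)
  "bznznzz" → prefix "bznzn" already present; 2 new (z, z)
  "znzb" → prefix "zn" already present; 2 new (z, b)
  "bnzbnbbbb" → prefix "b" already present; 8 new (n, z, b, n, b, b, b, b)
  "bnbb" → prefix "bn" already present; 2 new (b, b)
Total nodes = 5 + 6 + 9 + 9 + 1 + 4 + 4 + 2 + 2 + 8 + 2 = 52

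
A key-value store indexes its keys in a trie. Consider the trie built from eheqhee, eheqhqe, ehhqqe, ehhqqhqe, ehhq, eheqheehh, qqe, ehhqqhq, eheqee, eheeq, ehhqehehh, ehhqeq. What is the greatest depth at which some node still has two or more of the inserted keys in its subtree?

7

Look for the deepest trie node that still has at least two words in its subtree.
"eheqhee" and "eheqheehh" agree on "eheqhee" (7 characters) before diverging; nothing deeper is shared.
Longest shared-prefix length: 7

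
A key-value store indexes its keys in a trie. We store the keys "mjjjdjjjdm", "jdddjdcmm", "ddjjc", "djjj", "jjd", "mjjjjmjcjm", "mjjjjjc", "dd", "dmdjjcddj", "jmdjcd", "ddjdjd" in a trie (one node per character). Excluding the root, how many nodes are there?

53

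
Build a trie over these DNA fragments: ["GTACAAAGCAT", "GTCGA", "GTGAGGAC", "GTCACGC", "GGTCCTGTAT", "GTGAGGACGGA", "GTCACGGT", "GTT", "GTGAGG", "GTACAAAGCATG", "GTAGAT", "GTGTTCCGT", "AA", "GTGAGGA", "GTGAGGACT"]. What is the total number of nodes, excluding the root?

52

Count nodes per top-level branch (shared prefixes stored once):
  'A'-branch (AA): 2 nodes
  'G'-branch (GGTCCTGTAT, GTACAAAGCAT, GTACAAAGCATG, GTAGAT, GTCACGC, GTCACGGT, GTCGA, GTGAGG, GTGAGGA, GTGAGGAC, GTGAGGACGGA, GTGAGGACT, GTGTTCCGT, GTT): 50 nodes
Sum: 52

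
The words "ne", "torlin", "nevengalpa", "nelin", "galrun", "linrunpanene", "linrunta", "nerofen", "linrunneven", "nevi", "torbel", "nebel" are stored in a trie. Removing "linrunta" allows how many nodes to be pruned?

A node on "linrunta"'s path can go only if nothing else ends at it or branches off below it.
The suffix "ta" (2 nodes) is used only by "linrunta"; the node for "linrun" still has the child "p", so pruning stops there.
Nodes removed: 2

2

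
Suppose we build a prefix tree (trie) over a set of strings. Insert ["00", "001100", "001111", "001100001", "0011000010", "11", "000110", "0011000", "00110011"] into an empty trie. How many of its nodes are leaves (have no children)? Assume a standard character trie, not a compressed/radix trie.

A leaf is a node with no children — equivalently, the end of a word that is not a proper prefix of any other stored word.
Those words: "000110", "0011000010", "00110011", "001111", "11"
Leaf count: 5

5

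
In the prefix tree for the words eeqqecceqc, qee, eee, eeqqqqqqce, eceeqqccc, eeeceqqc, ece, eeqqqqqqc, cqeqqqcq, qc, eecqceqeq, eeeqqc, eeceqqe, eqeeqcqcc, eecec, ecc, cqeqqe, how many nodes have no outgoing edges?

14

Leaves are exactly the stored words that no other stored word extends.
Those words: "cqeqqe", "cqeqqqcq", "ecc", "eceeqqccc", "eecec", "eeceqqe", "eecqceqeq", "eeeceqqc", "eeeqqc", "eeqqecceqc", "eeqqqqqqce", "eqeeqcqcc", "qc", "qee"
Leaf count: 14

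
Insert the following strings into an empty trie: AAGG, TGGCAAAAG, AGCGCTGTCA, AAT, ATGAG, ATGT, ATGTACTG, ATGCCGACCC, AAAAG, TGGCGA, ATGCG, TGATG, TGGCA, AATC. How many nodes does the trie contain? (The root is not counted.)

For each word, the new-node count is its length minus the longest prefix already in the trie:
  "AAGG" → 4 new (A, A, G, G)
  "TGGCAAAAG" → 9 new (T, G, G, C, A, A, A, A, G)
  "AGCGCTGTCA" → prefix "A" already present; 9 new (G, C, G, C, T, G, T, C, A)
  "AAT" → prefix "AA" already present; 1 new (T)
  "ATGAG" → prefix "A" already present; 4 new (T, G, A, G)
  "ATGT" → prefix "ATG" already present; 1 new (T)
  "ATGTACTG" → prefix "ATGT" already present; 4 new (A, C, T, G)
  "ATGCCGACCC" → prefix "ATG" already present; 7 new (C, C, G, A, C, C, C)
  "AAAAG" → prefix "AA" already present; 3 new (A, A, G)
  "TGGCGA" → prefix "TGGC" already present; 2 new (G, A)
  "ATGCG" → prefix "ATGC" already present; 1 new (G)
  "TGATG" → prefix "TG" already present; 3 new (A, T, G)
  "TGGCA" → prefix "TGGCA" already present; 0 new (none)
  "AATC" → prefix "AAT" already present; 1 new (C)
Total nodes = 4 + 9 + 9 + 1 + 4 + 1 + 4 + 7 + 3 + 2 + 1 + 3 + 0 + 1 = 49

49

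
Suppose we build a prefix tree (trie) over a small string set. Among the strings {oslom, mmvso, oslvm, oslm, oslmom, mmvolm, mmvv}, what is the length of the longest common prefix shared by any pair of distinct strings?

4

Look for the deepest trie node that still has at least two words in its subtree.
e.g. "oslm" and "oslmom" share the prefix "oslm" of length 4; no pair shares a longer one.
Longest shared-prefix length: 4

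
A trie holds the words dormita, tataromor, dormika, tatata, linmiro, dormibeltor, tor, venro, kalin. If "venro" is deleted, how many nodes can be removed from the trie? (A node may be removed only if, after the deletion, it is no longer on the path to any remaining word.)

5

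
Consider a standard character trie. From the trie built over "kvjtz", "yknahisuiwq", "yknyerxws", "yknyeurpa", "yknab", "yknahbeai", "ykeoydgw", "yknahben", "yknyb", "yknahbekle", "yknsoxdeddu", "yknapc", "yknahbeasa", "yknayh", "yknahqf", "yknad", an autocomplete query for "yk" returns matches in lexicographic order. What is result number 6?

yknahbekle

Filter for "yk…" and sort: "ykeoydgw", "yknab", "yknad", "yknahbeai", "yknahbeasa", "yknahbekle", "yknahben", "yknahisuiwq", "yknahqf", "yknapc", "yknayh", "yknsoxdeddu", "yknyb", "yknyerxws", "yknyeurpa"
The 6th is yknahbekle.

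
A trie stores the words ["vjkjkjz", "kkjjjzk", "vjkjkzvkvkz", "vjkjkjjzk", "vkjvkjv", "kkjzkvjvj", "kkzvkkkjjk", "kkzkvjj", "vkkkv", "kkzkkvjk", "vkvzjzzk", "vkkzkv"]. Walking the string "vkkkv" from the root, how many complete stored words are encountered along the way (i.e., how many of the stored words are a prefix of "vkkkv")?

1

Check each prefix of "vkkkv" against the stored set — each match is an end-marker on the path.
Prefixes of the query that are stored words: "vkkkv"
Count: 1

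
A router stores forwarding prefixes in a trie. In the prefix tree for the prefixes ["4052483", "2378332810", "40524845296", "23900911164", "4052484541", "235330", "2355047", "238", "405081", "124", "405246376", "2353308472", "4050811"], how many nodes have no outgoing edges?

11

Leaves are exactly the stored words that no other stored word extends.
Those words: "124", "2353308472", "2355047", "2378332810", "238", "23900911164", "4050811", "405246376", "4052483", "40524845296", "4052484541"
Leaf count: 11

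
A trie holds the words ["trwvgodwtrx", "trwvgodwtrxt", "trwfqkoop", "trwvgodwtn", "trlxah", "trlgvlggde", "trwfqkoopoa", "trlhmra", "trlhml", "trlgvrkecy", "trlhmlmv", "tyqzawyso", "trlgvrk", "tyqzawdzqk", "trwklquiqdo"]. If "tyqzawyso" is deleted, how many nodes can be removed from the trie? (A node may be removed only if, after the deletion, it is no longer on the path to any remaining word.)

After clearing the end-marker at "tyqzawyso", prune upward until reaching a node still needed by another word.
The suffix "yso" (3 nodes) is used only by "tyqzawyso"; the node for "tyqzaw" still has the child "d", so pruning stops there.
Nodes removed: 3

3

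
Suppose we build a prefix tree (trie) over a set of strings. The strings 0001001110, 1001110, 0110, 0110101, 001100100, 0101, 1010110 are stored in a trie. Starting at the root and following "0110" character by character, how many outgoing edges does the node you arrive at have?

1

The children of the "0110" node are the distinct next characters among strings starting with "0110".
Distinct next characters after "0110": 1.
That node has 1 child edge.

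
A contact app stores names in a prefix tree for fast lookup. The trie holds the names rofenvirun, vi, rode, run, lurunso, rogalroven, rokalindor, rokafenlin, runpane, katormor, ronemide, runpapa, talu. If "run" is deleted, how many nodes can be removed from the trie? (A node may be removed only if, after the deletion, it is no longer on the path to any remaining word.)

Walk "run" from the leaf back toward the root, removing each node that no remaining word uses.
Every node on "run" is still needed (e.g. by "runpane"), so nothing is freed.
Nodes removed: 0

0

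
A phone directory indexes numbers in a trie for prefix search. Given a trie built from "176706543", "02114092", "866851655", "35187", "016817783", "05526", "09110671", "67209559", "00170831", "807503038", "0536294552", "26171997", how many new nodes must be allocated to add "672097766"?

4

"67209" is already a path in the trie; the remaining "7766" must be added.
Each of the 4 remaining characters creates one node.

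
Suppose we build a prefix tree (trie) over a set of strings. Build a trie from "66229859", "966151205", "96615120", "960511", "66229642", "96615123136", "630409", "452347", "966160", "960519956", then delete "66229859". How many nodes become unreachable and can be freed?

Walk "66229859" from the leaf back toward the root, removing each node that no remaining word uses.
The suffix "859" (3 nodes) is used only by "66229859"; the node for "66229" still has the child "6", so pruning stops there.
Nodes removed: 3

3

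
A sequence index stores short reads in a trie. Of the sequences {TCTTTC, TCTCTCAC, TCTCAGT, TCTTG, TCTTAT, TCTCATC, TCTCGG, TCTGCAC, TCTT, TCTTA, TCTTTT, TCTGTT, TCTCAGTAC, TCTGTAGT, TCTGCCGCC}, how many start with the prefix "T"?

15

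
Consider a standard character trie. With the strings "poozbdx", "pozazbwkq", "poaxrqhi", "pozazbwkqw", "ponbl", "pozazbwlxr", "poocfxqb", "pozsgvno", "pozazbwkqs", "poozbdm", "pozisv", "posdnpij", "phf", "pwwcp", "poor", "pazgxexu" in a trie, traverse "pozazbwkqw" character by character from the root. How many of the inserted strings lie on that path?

2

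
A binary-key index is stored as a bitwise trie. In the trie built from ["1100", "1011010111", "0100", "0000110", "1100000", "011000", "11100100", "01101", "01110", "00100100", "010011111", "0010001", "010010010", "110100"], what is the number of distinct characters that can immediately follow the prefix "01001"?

2

Follow the path "01001" to its node, then look at its outgoing edges.
Characters that immediately follow "01001" among the stored strings: {0, 1}.
That node has 2 child edges.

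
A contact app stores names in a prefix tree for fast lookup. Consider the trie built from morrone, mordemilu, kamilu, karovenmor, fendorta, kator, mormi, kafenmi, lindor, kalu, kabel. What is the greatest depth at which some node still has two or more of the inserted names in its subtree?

3

The deepest shared node is where two words last agree before diverging.
"mordemilu" and "mormi" agree on "mor" (3 characters) before diverging; nothing deeper is shared.
Longest shared-prefix length: 3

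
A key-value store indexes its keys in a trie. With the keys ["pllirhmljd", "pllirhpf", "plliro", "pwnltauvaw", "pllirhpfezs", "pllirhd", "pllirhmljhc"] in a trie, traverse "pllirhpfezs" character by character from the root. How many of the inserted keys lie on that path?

Traverse "pllirhpfezs" character by character; count nodes along the way that are marked as word ends.
Prefixes of the query that are stored words: "pllirhpf", "pllirhpfezs"
Count: 2

2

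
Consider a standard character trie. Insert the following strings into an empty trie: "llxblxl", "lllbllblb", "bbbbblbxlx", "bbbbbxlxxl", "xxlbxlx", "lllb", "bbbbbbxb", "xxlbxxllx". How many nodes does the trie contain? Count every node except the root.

For each word, the new-node count is its length minus the longest prefix already in the trie:
  "llxblxl" → 7 new (l, l, x, b, l, x, l)
  "lllbllblb" → prefix "ll" already present; 7 new (l, b, l, l, b, l, b)
  "bbbbblbxlx" → 10 new (b, b, b, b, b, l, b, x, l, x)
  "bbbbbxlxxl" → prefix "bbbbb" already present; 5 new (x, l, x, x, l)
  "xxlbxlx" → 7 new (x, x, l, b, x, l, x)
  "lllb" → prefix "lllb" already present; 0 new (none)
  "bbbbbbxb" → prefix "bbbbb" already present; 3 new (b, x, b)
  "xxlbxxllx" → prefix "xxlbx" already present; 4 new (x, l, l, x)
Total nodes = 7 + 7 + 10 + 5 + 7 + 0 + 3 + 4 = 43

43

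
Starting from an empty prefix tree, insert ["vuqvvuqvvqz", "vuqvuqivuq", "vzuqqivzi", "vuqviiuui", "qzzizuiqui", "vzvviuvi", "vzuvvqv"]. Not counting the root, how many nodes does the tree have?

Trace insertions, counting only characters that open a new branch:
  "vuqvvuqvvqz" → 11 new (v, u, q, v, v, u, q, v, v, q, z)
  "vuqvuqivuq" → prefix "vuqv" already present; 6 new (u, q, i, v, u, q)
  "vzuqqivzi" → prefix "v" already present; 8 new (z, u, q, q, i, v, z, i)
  "vuqviiuui" → prefix "vuqv" already present; 5 new (i, i, u, u, i)
  "qzzizuiqui" → 10 new (q, z, z, i, z, u, i, q, u, i)
  "vzvviuvi" → prefix "vz" already present; 6 new (v, v, i, u, v, i)
  "vzuvvqv" → prefix "vzu" already present; 4 new (v, v, q, v)
Total nodes = 11 + 6 + 8 + 5 + 10 + 6 + 4 = 50

50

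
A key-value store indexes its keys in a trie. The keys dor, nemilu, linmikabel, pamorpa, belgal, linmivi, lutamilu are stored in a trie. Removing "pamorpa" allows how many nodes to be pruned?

7

After clearing the end-marker at "pamorpa", prune upward until reaching a node still needed by another word.
No other word shares any prefix with "pamorpa", so all 7 of its nodes go.
Nodes removed: 7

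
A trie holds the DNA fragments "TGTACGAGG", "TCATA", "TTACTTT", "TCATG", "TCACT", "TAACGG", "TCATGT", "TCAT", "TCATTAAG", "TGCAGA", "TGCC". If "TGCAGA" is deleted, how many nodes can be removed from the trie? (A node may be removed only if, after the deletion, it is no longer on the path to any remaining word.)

3

After clearing the end-marker at "TGCAGA", prune upward until reaching a node still needed by another word.
The suffix "AGA" (3 nodes) is used only by "TGCAGA"; the node for "TGC" still has the child "C", so pruning stops there.
Nodes removed: 3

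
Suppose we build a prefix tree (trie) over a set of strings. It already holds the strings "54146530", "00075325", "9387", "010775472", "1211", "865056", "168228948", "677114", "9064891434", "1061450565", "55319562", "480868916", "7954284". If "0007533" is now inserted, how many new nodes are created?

"000753" is already a path in the trie; the remaining "3" must be added.
So 7 − 6 = 1 new nodes.

1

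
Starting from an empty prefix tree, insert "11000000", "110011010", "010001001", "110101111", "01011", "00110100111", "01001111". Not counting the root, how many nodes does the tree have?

For each word, the new-node count is its length minus the longest prefix already in the trie:
  "11000000" → 8 new (1, 1, 0, 0, 0, 0, 0, 0)
  "110011010" → prefix "1100" already present; 5 new (1, 1, 0, 1, 0)
  "010001001" → 9 new (0, 1, 0, 0, 0, 1, 0, 0, 1)
  "110101111" → prefix "110" already present; 6 new (1, 0, 1, 1, 1, 1)
  "01011" → prefix "010" already present; 2 new (1, 1)
  "00110100111" → prefix "0" already present; 10 new (0, 1, 1, 0, 1, 0, 0, 1, 1, 1)
  "01001111" → prefix "0100" already present; 4 new (1, 1, 1, 1)
Total nodes = 8 + 5 + 9 + 6 + 2 + 10 + 4 = 44

44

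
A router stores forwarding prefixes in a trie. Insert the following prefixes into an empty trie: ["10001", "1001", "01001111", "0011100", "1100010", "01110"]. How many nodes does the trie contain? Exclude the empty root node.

29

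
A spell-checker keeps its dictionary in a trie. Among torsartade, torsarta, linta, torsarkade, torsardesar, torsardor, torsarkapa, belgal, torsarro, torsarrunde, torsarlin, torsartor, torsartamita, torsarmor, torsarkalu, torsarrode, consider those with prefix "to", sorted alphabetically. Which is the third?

Filter for "to…" and sort: "torsardesar", "torsardor", "torsarkade", "torsarkalu", "torsarkapa", "torsarlin", "torsarmor", "torsarro", "torsarrode", "torsarrunde", "torsarta", "torsartade", "torsartamita", "torsartor"
The 3rd is torsarkade.

torsarkade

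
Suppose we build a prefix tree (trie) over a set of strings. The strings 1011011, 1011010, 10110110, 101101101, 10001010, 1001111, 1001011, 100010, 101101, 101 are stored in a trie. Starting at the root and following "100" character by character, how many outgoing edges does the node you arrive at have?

2

The children of the "100" node are the distinct next characters among strings starting with "100".
Characters that immediately follow "100" among the stored strings: {0, 1}.
That node has 2 child edges.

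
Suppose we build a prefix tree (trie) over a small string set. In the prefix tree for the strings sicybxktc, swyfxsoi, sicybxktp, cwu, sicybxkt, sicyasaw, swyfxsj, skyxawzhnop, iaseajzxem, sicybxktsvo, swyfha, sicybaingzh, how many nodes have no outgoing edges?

A leaf is a node with no children — equivalently, the end of a word that is not a proper prefix of any other stored word.
Those words: "cwu", "iaseajzxem", "sicyasaw", "sicybaingzh", "sicybxktc", "sicybxktp", "sicybxktsvo", "skyxawzhnop", "swyfha", "swyfxsj", "swyfxsoi"
Leaf count: 11

11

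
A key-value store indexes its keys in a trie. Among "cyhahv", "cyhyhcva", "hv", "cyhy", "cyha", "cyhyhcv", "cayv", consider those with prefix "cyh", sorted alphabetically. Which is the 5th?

cyhyhcva

DFS of the "cyh" subtree visits, in order: "cyha", "cyhahv", "cyhy", "cyhyhcv", "cyhyhcva"
The 5th is cyhyhcva.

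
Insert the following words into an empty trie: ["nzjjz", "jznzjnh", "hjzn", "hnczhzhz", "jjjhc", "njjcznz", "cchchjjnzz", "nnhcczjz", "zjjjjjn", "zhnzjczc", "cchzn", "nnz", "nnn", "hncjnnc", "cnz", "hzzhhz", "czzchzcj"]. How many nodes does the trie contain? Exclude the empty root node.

Trace insertions, counting only characters that open a new branch:
  "nzjjz" → 5 new (n, z, j, j, z)
  "jznzjnh" → 7 new (j, z, n, z, j, n, h)
  "hjzn" → 4 new (h, j, z, n)
  "hnczhzhz" → prefix "h" already present; 7 new (n, c, z, h, z, h, z)
  "jjjhc" → prefix "j" already present; 4 new (j, j, h, c)
  "njjcznz" → prefix "n" already present; 6 new (j, j, c, z, n, z)
  "cchchjjnzz" → 10 new (c, c, h, c, h, j, j, n, z, z)
  "nnhcczjz" → prefix "n" already present; 7 new (n, h, c, c, z, j, z)
  "zjjjjjn" → 7 new (z, j, j, j, j, j, n)
  "zhnzjczc" → prefix "z" already present; 7 new (h, n, z, j, c, z, c)
  "cchzn" → prefix "cch" already present; 2 new (z, n)
  "nnz" → prefix "nn" already present; 1 new (z)
  "nnn" → prefix "nn" already present; 1 new (n)
  "hncjnnc" → prefix "hnc" already present; 4 new (j, n, n, c)
  "cnz" → prefix "c" already present; 2 new (n, z)
  "hzzhhz" → prefix "h" already present; 5 new (z, z, h, h, z)
  "czzchzcj" → prefix "c" already present; 7 new (z, z, c, h, z, c, j)
Total nodes = 5 + 7 + 4 + 7 + 4 + 6 + 10 + 7 + 7 + 7 + 2 + 1 + 1 + 4 + 2 + 5 + 7 = 86

86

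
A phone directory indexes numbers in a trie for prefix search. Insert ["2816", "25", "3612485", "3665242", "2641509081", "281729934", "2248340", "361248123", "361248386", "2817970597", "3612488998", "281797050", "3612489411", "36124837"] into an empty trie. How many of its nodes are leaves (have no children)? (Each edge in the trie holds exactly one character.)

Leaves are exactly the stored words that no other stored word extends.
Those words: "2248340", "25", "2641509081", "2816", "281729934", "281797050", "2817970597", "361248123", "36124837", "361248386", "3612485", "3612488998", "3612489411", "3665242"
Leaf count: 14

14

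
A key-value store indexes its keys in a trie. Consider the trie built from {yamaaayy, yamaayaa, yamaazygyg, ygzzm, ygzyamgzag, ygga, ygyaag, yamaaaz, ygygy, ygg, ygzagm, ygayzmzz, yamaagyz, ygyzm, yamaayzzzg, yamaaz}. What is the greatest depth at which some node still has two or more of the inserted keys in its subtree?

Equivalently: take the maximum, over all pairs, of their longest common prefix length.
e.g. "yamaaayy" and "yamaaaz" share the prefix "yamaaa" of length 6; no pair shares a longer one.
Longest shared-prefix length: 6

6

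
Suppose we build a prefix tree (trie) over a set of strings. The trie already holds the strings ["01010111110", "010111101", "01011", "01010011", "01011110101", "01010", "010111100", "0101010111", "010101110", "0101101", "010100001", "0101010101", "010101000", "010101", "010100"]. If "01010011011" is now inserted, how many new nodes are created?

"01010011" is already a path in the trie; the remaining "011" must be added.
New nodes needed: |"01010011011"| − 8 = 11 − 8 = 3.

3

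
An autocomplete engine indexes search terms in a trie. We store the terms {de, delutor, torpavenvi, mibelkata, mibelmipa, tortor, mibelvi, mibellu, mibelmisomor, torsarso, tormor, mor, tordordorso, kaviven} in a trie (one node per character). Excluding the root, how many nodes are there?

Count nodes per top-level branch (shared prefixes stored once):
  'd'-branch (de, delutor): 7 nodes
  'k'-branch (kaviven): 7 nodes
  'm'-branch (mibelkata, mibellu, mibelmipa, mibelmisomor, mibelvi, mor): 24 nodes
  't'-branch (tordordorso, tormor, torpavenvi, torsarso, tortor): 29 nodes
Sum: 67

67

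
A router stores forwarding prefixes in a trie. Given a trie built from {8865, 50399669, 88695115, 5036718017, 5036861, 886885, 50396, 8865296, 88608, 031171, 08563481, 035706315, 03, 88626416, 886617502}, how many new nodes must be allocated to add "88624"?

Walking "88624" from the root, the first 4 characters ("8862") follow existing edges; "4" is the first miss.
New nodes needed: |"88624"| − 4 = 5 − 4 = 1.

1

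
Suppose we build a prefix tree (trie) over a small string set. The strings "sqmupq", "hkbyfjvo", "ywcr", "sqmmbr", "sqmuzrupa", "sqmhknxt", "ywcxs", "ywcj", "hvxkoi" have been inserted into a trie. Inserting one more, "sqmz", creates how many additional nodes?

1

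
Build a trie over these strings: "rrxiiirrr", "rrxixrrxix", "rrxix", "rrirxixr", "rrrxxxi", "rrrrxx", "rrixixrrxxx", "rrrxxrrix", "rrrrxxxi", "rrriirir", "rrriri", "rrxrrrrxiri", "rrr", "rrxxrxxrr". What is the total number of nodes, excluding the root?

For each word, the new-node count is its length minus the longest prefix already in the trie:
  "rrxiiirrr" → 9 new (r, r, x, i, i, i, r, r, r)
  "rrxixrrxix" → prefix "rrxi" already present; 6 new (x, r, r, x, i, x)
  "rrxix" → prefix "rrxix" already present; 0 new (none)
  "rrirxixr" → prefix "rr" already present; 6 new (i, r, x, i, x, r)
  "rrrxxxi" → prefix "rr" already present; 5 new (r, x, x, x, i)
  "rrrrxx" → prefix "rrr" already present; 3 new (r, x, x)
  "rrixixrrxxx" → prefix "rri" already present; 8 new (x, i, x, r, r, x, x, x)
  "rrrxxrrix" → prefix "rrrxx" already present; 4 new (r, r, i, x)
  "rrrrxxxi" → prefix "rrrrxx" already present; 2 new (x, i)
  "rrriirir" → prefix "rrr" already present; 5 new (i, i, r, i, r)
  "rrriri" → prefix "rrri" already present; 2 new (r, i)
  "rrxrrrrxiri" → prefix "rrx" already present; 8 new (r, r, r, r, x, i, r, i)
  "rrr" → prefix "rrr" already present; 0 new (none)
  "rrxxrxxrr" → prefix "rrx" already present; 6 new (x, r, x, x, r, r)
Total nodes = 9 + 6 + 0 + 6 + 5 + 3 + 8 + 4 + 2 + 5 + 2 + 8 + 0 + 6 = 64

64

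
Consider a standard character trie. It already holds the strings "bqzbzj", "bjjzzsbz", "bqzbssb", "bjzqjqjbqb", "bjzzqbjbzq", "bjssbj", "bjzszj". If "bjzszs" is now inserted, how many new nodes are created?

The longest prefix of "bjzszs" already in the trie is "bjzsz" (length 5).
New nodes needed: |"bjzszs"| − 5 = 6 − 5 = 1.

1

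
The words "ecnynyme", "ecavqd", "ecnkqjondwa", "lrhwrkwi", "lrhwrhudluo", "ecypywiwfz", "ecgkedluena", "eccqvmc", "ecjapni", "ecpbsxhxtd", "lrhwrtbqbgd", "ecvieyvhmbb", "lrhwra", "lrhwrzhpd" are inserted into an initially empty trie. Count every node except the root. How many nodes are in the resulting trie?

89

Trace insertions, counting only characters that open a new branch:
  "ecnynyme" → 8 new (e, c, n, y, n, y, m, e)
  "ecavqd" → prefix "ec" already present; 4 new (a, v, q, d)
  "ecnkqjondwa" → prefix "ecn" already present; 8 new (k, q, j, o, n, d, w, a)
  "lrhwrkwi" → 8 new (l, r, h, w, r, k, w, i)
  "lrhwrhudluo" → prefix "lrhwr" already present; 6 new (h, u, d, l, u, o)
  "ecypywiwfz" → prefix "ec" already present; 8 new (y, p, y, w, i, w, f, z)
  "ecgkedluena" → prefix "ec" already present; 9 new (g, k, e, d, l, u, e, n, a)
  "eccqvmc" → prefix "ec" already present; 5 new (c, q, v, m, c)
  "ecjapni" → prefix "ec" already present; 5 new (j, a, p, n, i)
  "ecpbsxhxtd" → prefix "ec" already present; 8 new (p, b, s, x, h, x, t, d)
  "lrhwrtbqbgd" → prefix "lrhwr" already present; 6 new (t, b, q, b, g, d)
  "ecvieyvhmbb" → prefix "ec" already present; 9 new (v, i, e, y, v, h, m, b, b)
  "lrhwra" → prefix "lrhwr" already present; 1 new (a)
  "lrhwrzhpd" → prefix "lrhwr" already present; 4 new (z, h, p, d)
Total nodes = 8 + 4 + 8 + 8 + 6 + 8 + 9 + 5 + 5 + 8 + 6 + 9 + 1 + 4 = 89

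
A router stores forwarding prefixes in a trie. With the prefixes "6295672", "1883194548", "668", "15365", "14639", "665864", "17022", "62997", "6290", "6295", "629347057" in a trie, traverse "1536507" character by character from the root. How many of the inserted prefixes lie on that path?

1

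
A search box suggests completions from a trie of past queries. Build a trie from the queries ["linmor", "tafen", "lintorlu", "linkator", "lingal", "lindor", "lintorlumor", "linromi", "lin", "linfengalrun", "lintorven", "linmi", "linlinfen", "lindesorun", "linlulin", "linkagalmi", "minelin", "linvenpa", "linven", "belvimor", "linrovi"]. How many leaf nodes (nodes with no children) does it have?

A leaf is a node with no children — equivalently, the end of a word that is not a proper prefix of any other stored word.
Those words: "belvimor", "lindesorun", "lindor", "linfengalrun", "lingal", "linkagalmi", "linkator", "linlinfen", "linlulin", "linmi", "linmor", "linromi", "linrovi", "lintorlumor", "lintorven", "linvenpa", "minelin", "tafen"
Leaf count: 18

18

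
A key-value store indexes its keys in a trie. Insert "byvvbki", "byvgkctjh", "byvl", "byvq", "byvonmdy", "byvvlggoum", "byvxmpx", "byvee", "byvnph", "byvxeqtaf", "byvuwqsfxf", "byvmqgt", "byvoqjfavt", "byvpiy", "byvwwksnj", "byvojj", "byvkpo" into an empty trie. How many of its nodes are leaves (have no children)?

17

Leaves are exactly the stored words that no other stored word extends.
Those words: "byvee", "byvgkctjh", "byvkpo", "byvl", "byvmqgt", "byvnph", "byvojj", "byvonmdy", "byvoqjfavt", "byvpiy", "byvq", "byvuwqsfxf", "byvvbki", "byvvlggoum", "byvwwksnj", "byvxeqtaf", "byvxmpx"
Leaf count: 17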